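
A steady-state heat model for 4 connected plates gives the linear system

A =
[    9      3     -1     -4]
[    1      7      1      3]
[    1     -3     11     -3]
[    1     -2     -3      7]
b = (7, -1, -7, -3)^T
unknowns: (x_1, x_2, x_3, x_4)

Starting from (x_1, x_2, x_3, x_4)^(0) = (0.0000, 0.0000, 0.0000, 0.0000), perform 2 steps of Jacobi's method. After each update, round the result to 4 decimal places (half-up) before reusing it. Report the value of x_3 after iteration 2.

Iteration 1:
  x_1 = (7 - (3)·0.0000 - (-1)·0.0000 - (-4)·0.0000) / (9) = 0.7778
  x_2 = (-1 - (1)·0.0000 - (1)·0.0000 - (3)·0.0000) / (7) = -0.1429
  x_3 = (-7 - (1)·0.0000 - (-3)·0.0000 - (-3)·0.0000) / (11) = -0.6364
  x_4 = (-3 - (1)·0.0000 - (-2)·0.0000 - (-3)·0.0000) / (7) = -0.4286
Iteration 2:
  x_1 = (7 - (3)·-0.1429 - (-1)·-0.6364 - (-4)·-0.4286) / (9) = 0.5642
  x_2 = (-1 - (1)·0.7778 - (1)·-0.6364 - (3)·-0.4286) / (7) = 0.0206
  x_3 = (-7 - (1)·0.7778 - (-3)·-0.1429 - (-3)·-0.4286) / (11) = -0.8629
  x_4 = (-3 - (1)·0.7778 - (-2)·-0.1429 - (-3)·-0.6364) / (7) = -0.8533

-0.8629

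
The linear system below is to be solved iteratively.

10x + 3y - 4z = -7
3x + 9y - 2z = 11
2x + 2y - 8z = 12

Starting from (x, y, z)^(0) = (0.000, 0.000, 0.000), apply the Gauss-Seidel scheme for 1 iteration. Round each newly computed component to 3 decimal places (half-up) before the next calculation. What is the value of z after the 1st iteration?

-1.311

Iteration 1:
  x = (-7 - (3)·0.000 - (-4)·0.000) / (10) = -0.700
  y = (11 - (3)·-0.700 - (-2)·0.000) / (9) = 1.456
  z = (12 - (2)·-0.700 - (2)·1.456) / (-8) = -1.311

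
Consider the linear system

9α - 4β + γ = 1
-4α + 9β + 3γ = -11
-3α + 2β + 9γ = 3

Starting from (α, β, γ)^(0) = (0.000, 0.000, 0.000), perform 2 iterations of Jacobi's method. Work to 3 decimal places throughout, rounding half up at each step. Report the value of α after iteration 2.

Iteration 1:
  α = (1 - (-4)·0.000 - (1)·0.000) / (9) = 0.111
  β = (-11 - (-4)·0.000 - (3)·0.000) / (9) = -1.222
  γ = (3 - (-3)·0.000 - (2)·0.000) / (9) = 0.333
Iteration 2:
  α = (1 - (-4)·-1.222 - (1)·0.333) / (9) = -0.469
  β = (-11 - (-4)·0.111 - (3)·0.333) / (9) = -1.284
  γ = (3 - (-3)·0.111 - (2)·-1.222) / (9) = 0.642

-0.469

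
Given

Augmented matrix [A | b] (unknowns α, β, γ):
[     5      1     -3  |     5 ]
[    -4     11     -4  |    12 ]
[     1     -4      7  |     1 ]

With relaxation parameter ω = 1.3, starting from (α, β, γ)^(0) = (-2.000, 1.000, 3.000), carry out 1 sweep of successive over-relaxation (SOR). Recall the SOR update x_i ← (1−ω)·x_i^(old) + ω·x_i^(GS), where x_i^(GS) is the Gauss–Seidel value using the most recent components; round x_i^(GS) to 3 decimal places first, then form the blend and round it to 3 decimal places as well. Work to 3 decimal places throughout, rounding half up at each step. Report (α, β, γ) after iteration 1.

(3.980, 4.418, 1.829)

Iteration 1:
  α: GS value = (5 - (1)·1.000 - (-3)·3.000) / (5) = 2.600;  α ← (1−ω)·-2.000 + ω·2.600 = 3.980
  β: GS value = (12 - (-4)·3.980 - (-4)·3.000) / (11) = 3.629;  β ← (1−ω)·1.000 + ω·3.629 = 4.418
  γ: GS value = (1 - (1)·3.980 - (-4)·4.418) / (7) = 2.099;  γ ← (1−ω)·3.000 + ω·2.099 = 1.829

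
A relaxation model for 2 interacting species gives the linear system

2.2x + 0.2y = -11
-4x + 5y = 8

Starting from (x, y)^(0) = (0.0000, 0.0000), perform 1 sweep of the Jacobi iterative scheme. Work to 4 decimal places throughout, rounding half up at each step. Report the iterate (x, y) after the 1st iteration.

(-5.0000, 1.6000)

Iteration 1:
  x = (-11 - (0.2)·0.0000) / (2.2) = -5.0000
  y = (8 - (-4)·0.0000) / (5) = 1.6000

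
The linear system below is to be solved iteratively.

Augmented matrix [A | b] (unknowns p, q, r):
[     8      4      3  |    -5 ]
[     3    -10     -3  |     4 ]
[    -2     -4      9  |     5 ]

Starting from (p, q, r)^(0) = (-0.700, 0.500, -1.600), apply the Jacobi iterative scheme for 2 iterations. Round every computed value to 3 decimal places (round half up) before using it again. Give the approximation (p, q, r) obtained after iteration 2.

(-0.793, -0.669, 0.437)

Iteration 1:
  p = (-5 - (4)·0.500 - (3)·-1.600) / (8) = -0.275
  q = (4 - (3)·-0.700 - (-3)·-1.600) / (-10) = -0.130
  r = (5 - (-2)·-0.700 - (-4)·0.500) / (9) = 0.622
Iteration 2:
  p = (-5 - (4)·-0.130 - (3)·0.622) / (8) = -0.793
  q = (4 - (3)·-0.275 - (-3)·0.622) / (-10) = -0.669
  r = (5 - (-2)·-0.275 - (-4)·-0.130) / (9) = 0.437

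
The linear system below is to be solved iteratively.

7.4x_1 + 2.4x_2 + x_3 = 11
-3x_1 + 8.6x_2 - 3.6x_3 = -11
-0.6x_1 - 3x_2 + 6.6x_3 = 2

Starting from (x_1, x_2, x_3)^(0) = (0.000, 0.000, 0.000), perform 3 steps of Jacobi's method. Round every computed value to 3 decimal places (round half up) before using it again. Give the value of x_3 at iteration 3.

0.184

Iteration 1:
  x_1 = (11 - (2.4)·0.000 - (1)·0.000) / (7.4) = 1.486
  x_2 = (-11 - (-3)·0.000 - (-3.6)·0.000) / (8.6) = -1.279
  x_3 = (2 - (-0.6)·0.000 - (-3)·0.000) / (6.6) = 0.303
Iteration 2:
  x_1 = (11 - (2.4)·-1.279 - (1)·0.303) / (7.4) = 1.860
  x_2 = (-11 - (-3)·1.486 - (-3.6)·0.303) / (8.6) = -0.634
  x_3 = (2 - (-0.6)·1.486 - (-3)·-1.279) / (6.6) = -0.143
Iteration 3:
  x_1 = (11 - (2.4)·-0.634 - (1)·-0.143) / (7.4) = 1.711
  x_2 = (-11 - (-3)·1.860 - (-3.6)·-0.143) / (8.6) = -0.690
  x_3 = (2 - (-0.6)·1.860 - (-3)·-0.634) / (6.6) = 0.184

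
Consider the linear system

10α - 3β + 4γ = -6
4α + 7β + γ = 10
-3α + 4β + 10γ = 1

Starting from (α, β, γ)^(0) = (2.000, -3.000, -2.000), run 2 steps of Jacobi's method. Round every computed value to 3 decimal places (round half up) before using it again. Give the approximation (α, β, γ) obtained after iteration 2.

(-1.189, 1.557, -0.338)

Iteration 1:
  α = (-6 - (-3)·-3.000 - (4)·-2.000) / (10) = -0.700
  β = (10 - (4)·2.000 - (1)·-2.000) / (7) = 0.571
  γ = (1 - (-3)·2.000 - (4)·-3.000) / (10) = 1.900
Iteration 2:
  α = (-6 - (-3)·0.571 - (4)·1.900) / (10) = -1.189
  β = (10 - (4)·-0.700 - (1)·1.900) / (7) = 1.557
  γ = (1 - (-3)·-0.700 - (4)·0.571) / (10) = -0.338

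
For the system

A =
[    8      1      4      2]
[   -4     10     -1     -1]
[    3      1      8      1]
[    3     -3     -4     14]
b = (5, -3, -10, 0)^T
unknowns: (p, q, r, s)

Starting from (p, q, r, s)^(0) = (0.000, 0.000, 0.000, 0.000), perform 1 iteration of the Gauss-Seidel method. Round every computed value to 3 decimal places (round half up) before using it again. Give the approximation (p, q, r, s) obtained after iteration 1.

(0.625, -0.050, -1.478, -0.567)

Iteration 1:
  p = (5 - (1)·0.000 - (4)·0.000 - (2)·0.000) / (8) = 0.625
  q = (-3 - (-4)·0.625 - (-1)·0.000 - (-1)·0.000) / (10) = -0.050
  r = (-10 - (3)·0.625 - (1)·-0.050 - (1)·0.000) / (8) = -1.478
  s = (0 - (3)·0.625 - (-3)·-0.050 - (-4)·-1.478) / (14) = -0.567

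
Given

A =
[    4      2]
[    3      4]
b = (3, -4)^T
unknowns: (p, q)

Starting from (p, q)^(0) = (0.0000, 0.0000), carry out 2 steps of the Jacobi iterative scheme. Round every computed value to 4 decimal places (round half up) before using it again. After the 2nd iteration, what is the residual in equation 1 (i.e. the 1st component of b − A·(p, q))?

Iteration 1:
  p = (3 - (2)·0.0000) / (4) = 0.7500
  q = (-4 - (3)·0.0000) / (4) = -1.0000
Iteration 2:
  p = (3 - (2)·-1.0000) / (4) = 1.2500
  q = (-4 - (3)·0.7500) / (4) = -1.5625
Residual b − A·x = (1.1250, -1.5000)

1.1250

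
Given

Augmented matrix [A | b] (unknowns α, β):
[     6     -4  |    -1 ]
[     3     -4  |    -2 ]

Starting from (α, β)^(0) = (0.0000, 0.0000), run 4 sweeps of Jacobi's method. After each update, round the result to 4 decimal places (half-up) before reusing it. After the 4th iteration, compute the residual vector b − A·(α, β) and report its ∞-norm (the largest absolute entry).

0.5000

Iteration 1:
  α = (-1 - (-4)·0.0000) / (6) = -0.1667
  β = (-2 - (3)·0.0000) / (-4) = 0.5000
Iteration 2:
  α = (-1 - (-4)·0.5000) / (6) = 0.1667
  β = (-2 - (3)·-0.1667) / (-4) = 0.3750
Iteration 3:
  α = (-1 - (-4)·0.3750) / (6) = 0.0833
  β = (-2 - (3)·0.1667) / (-4) = 0.6250
Iteration 4:
  α = (-1 - (-4)·0.6250) / (6) = 0.2500
  β = (-2 - (3)·0.0833) / (-4) = 0.5625
Residual b − A·x = (-0.2500, -0.5000); ∞-norm = 0.5000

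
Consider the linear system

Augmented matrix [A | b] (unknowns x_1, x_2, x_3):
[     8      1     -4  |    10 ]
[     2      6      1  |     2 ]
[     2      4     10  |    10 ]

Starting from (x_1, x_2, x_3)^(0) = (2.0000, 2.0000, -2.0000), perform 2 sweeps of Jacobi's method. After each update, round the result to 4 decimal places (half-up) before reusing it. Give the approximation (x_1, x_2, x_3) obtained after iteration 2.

Iteration 1:
  x_1 = (10 - (1)·2.0000 - (-4)·-2.0000) / (8) = 0.0000
  x_2 = (2 - (2)·2.0000 - (1)·-2.0000) / (6) = 0.0000
  x_3 = (10 - (2)·2.0000 - (4)·2.0000) / (10) = -0.2000
Iteration 2:
  x_1 = (10 - (1)·0.0000 - (-4)·-0.2000) / (8) = 1.1500
  x_2 = (2 - (2)·0.0000 - (1)·-0.2000) / (6) = 0.3667
  x_3 = (10 - (2)·0.0000 - (4)·0.0000) / (10) = 1.0000

(1.1500, 0.3667, 1.0000)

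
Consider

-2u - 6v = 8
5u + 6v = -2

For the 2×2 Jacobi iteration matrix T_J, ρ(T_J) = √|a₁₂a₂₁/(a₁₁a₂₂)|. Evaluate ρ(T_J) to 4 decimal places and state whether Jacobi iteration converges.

a₁₂a₂₁/(a₁₁a₂₂) = (-6)·(5) / ((-2)·(6)) = 2.500000
ρ = √|2.500000| = √2.500000 = 1.5811
ρ > 1, so Jacobi diverges

1.5811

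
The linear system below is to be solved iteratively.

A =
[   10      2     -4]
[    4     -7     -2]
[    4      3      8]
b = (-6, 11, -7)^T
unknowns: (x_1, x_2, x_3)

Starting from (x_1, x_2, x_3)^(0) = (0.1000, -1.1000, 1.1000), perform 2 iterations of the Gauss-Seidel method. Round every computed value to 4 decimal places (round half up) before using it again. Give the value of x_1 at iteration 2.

Iteration 1:
  x_1 = (-6 - (2)·-1.1000 - (-4)·1.1000) / (10) = 0.0600
  x_2 = (11 - (4)·0.0600 - (-2)·1.1000) / (-7) = -1.8514
  x_3 = (-7 - (4)·0.0600 - (3)·-1.8514) / (8) = -0.2107
Iteration 2:
  x_1 = (-6 - (2)·-1.8514 - (-4)·-0.2107) / (10) = -0.3140
  x_2 = (11 - (4)·-0.3140 - (-2)·-0.2107) / (-7) = -1.6907
  x_3 = (-7 - (4)·-0.3140 - (3)·-1.6907) / (8) = -0.0840

-0.3140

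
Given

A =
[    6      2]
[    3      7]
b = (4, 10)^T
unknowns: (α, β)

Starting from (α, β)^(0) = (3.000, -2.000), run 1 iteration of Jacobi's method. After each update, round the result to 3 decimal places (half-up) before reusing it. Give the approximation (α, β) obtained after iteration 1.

Iteration 1:
  α = (4 - (2)·-2.000) / (6) = 1.333
  β = (10 - (3)·3.000) / (7) = 0.143

(1.333, 0.143)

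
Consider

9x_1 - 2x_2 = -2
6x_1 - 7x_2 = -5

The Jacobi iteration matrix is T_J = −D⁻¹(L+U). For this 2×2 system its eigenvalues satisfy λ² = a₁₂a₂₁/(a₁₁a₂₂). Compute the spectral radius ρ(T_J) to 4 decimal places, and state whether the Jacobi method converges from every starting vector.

a₁₂a₂₁/(a₁₁a₂₂) = (-2)·(6) / ((9)·(-7)) = 0.190476
ρ = √|0.190476| = √0.190476 = 0.4364
ρ < 1, so Jacobi converges

0.4364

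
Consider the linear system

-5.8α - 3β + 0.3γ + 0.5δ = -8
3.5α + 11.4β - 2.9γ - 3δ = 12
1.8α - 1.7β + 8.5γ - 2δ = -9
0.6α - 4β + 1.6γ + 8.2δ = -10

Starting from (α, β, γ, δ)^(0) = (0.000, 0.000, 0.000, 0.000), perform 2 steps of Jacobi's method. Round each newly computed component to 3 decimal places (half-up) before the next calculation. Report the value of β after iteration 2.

Iteration 1:
  α = (-8 - (-3)·0.000 - (0.3)·0.000 - (0.5)·0.000) / (-5.8) = 1.379
  β = (12 - (3.5)·0.000 - (-2.9)·0.000 - (-3)·0.000) / (11.4) = 1.053
  γ = (-9 - (1.8)·0.000 - (-1.7)·0.000 - (-2)·0.000) / (8.5) = -1.059
  δ = (-10 - (0.6)·0.000 - (-4)·0.000 - (1.6)·0.000) / (8.2) = -1.220
Iteration 2:
  α = (-8 - (-3)·1.053 - (0.3)·-1.059 - (0.5)·-1.220) / (-5.8) = 0.675
  β = (12 - (3.5)·1.379 - (-2.9)·-1.059 - (-3)·-1.220) / (11.4) = 0.039
  γ = (-9 - (1.8)·1.379 - (-1.7)·1.053 - (-2)·-1.220) / (8.5) = -1.427
  δ = (-10 - (0.6)·1.379 - (-4)·1.053 - (1.6)·-1.059) / (8.2) = -0.600

0.039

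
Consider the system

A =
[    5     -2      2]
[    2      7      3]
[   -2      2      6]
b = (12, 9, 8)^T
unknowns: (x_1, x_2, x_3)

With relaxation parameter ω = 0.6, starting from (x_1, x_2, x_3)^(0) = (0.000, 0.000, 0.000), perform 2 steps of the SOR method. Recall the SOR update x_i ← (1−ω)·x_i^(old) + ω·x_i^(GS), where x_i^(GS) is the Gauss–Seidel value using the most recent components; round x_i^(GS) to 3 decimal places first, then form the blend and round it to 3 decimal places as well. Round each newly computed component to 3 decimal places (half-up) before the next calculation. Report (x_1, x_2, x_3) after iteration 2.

Iteration 1:
  x_1: GS value = (12 - (-2)·0.000 - (2)·0.000) / (5) = 2.400;  x_1 ← (1−ω)·0.000 + ω·2.400 = 1.440
  x_2: GS value = (9 - (2)·1.440 - (3)·0.000) / (7) = 0.874;  x_2 ← (1−ω)·0.000 + ω·0.874 = 0.524
  x_3: GS value = (8 - (-2)·1.440 - (2)·0.524) / (6) = 1.639;  x_3 ← (1−ω)·0.000 + ω·1.639 = 0.983
Iteration 2:
  x_1: GS value = (12 - (-2)·0.524 - (2)·0.983) / (5) = 2.216;  x_1 ← (1−ω)·1.440 + ω·2.216 = 1.906
  x_2: GS value = (9 - (2)·1.906 - (3)·0.983) / (7) = 0.320;  x_2 ← (1−ω)·0.524 + ω·0.320 = 0.402
  x_3: GS value = (8 - (-2)·1.906 - (2)·0.402) / (6) = 1.835;  x_3 ← (1−ω)·0.983 + ω·1.835 = 1.494

(1.906, 0.402, 1.494)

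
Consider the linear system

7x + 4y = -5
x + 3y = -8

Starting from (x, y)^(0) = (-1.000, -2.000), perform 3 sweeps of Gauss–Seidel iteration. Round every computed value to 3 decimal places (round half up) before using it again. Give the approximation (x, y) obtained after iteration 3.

(0.979, -2.993)

Iteration 1:
  x = (-5 - (4)·-2.000) / (7) = 0.429
  y = (-8 - (1)·0.429) / (3) = -2.810
Iteration 2:
  x = (-5 - (4)·-2.810) / (7) = 0.891
  y = (-8 - (1)·0.891) / (3) = -2.964
Iteration 3:
  x = (-5 - (4)·-2.964) / (7) = 0.979
  y = (-8 - (1)·0.979) / (3) = -2.993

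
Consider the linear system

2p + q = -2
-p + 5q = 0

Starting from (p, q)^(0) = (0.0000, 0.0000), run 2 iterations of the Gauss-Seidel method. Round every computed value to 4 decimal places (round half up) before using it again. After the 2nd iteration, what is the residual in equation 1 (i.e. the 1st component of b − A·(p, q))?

Iteration 1:
  p = (-2 - (1)·0.0000) / (2) = -1.0000
  q = (0 - (-1)·-1.0000) / (5) = -0.2000
Iteration 2:
  p = (-2 - (1)·-0.2000) / (2) = -0.9000
  q = (0 - (-1)·-0.9000) / (5) = -0.1800
Residual b − A·x = (-0.0200, 0.0000)

-0.0200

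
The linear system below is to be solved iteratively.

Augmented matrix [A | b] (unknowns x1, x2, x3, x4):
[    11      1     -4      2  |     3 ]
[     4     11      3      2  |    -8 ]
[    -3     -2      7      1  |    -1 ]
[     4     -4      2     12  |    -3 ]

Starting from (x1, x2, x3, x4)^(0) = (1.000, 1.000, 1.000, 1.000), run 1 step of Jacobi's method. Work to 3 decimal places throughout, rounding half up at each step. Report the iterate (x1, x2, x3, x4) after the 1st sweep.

Iteration 1:
  x1 = (3 - (1)·1.000 - (-4)·1.000 - (2)·1.000) / (11) = 0.364
  x2 = (-8 - (4)·1.000 - (3)·1.000 - (2)·1.000) / (11) = -1.545
  x3 = (-1 - (-3)·1.000 - (-2)·1.000 - (1)·1.000) / (7) = 0.429
  x4 = (-3 - (4)·1.000 - (-4)·1.000 - (2)·1.000) / (12) = -0.417

(0.364, -1.545, 0.429, -0.417)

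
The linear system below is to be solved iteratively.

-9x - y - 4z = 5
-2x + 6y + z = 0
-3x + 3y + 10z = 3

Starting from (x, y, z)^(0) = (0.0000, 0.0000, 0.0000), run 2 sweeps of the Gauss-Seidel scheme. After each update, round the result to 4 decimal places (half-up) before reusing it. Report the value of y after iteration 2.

-0.2378

Iteration 1:
  x = (5 - (-1)·0.0000 - (-4)·0.0000) / (-9) = -0.5556
  y = (0 - (-2)·-0.5556 - (1)·0.0000) / (6) = -0.1852
  z = (3 - (-3)·-0.5556 - (3)·-0.1852) / (10) = 0.1889
Iteration 2:
  x = (5 - (-1)·-0.1852 - (-4)·0.1889) / (-9) = -0.6189
  y = (0 - (-2)·-0.6189 - (1)·0.1889) / (6) = -0.2378
  z = (3 - (-3)·-0.6189 - (3)·-0.2378) / (10) = 0.1857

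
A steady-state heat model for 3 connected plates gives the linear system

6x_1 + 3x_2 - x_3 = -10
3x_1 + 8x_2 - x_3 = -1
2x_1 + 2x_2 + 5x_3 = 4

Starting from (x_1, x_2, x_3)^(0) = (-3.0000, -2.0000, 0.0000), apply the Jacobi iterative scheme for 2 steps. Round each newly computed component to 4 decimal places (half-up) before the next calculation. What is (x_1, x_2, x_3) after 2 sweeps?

(-1.7000, 0.4750, 0.6667)

Iteration 1:
  x_1 = (-10 - (3)·-2.0000 - (-1)·0.0000) / (6) = -0.6667
  x_2 = (-1 - (3)·-3.0000 - (-1)·0.0000) / (8) = 1.0000
  x_3 = (4 - (2)·-3.0000 - (2)·-2.0000) / (5) = 2.8000
Iteration 2:
  x_1 = (-10 - (3)·1.0000 - (-1)·2.8000) / (6) = -1.7000
  x_2 = (-1 - (3)·-0.6667 - (-1)·2.8000) / (8) = 0.4750
  x_3 = (4 - (2)·-0.6667 - (2)·1.0000) / (5) = 0.6667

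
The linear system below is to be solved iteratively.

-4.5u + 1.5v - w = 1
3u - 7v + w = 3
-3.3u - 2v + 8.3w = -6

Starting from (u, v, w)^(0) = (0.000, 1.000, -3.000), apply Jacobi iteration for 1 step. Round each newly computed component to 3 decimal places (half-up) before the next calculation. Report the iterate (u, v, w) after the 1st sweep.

Iteration 1:
  u = (1 - (1.5)·1.000 - (-1)·-3.000) / (-4.5) = 0.778
  v = (3 - (3)·0.000 - (1)·-3.000) / (-7) = -0.857
  w = (-6 - (-3.3)·0.000 - (-2)·1.000) / (8.3) = -0.482

(0.778, -0.857, -0.482)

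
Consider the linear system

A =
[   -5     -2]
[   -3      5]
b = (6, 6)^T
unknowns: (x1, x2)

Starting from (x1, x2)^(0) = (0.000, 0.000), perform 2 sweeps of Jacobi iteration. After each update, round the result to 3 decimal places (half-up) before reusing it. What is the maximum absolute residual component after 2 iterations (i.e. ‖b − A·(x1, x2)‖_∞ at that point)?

1.440

Iteration 1:
  x1 = (6 - (-2)·0.000) / (-5) = -1.200
  x2 = (6 - (-3)·0.000) / (5) = 1.200
Iteration 2:
  x1 = (6 - (-2)·1.200) / (-5) = -1.680
  x2 = (6 - (-3)·-1.200) / (5) = 0.480
Residual b − A·x = (-1.440, -1.440); ∞-norm = 1.440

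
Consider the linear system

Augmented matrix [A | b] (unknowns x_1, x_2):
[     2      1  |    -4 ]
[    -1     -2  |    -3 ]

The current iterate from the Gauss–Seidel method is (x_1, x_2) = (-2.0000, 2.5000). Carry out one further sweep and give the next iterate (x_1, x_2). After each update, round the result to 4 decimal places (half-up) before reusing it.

(-3.2500, 3.1250)

One sweep:
  x_1 = (-4 - (1)·2.5000) / (2) = -3.2500
  x_2 = (-3 - (-1)·-3.2500) / (-2) = 3.1250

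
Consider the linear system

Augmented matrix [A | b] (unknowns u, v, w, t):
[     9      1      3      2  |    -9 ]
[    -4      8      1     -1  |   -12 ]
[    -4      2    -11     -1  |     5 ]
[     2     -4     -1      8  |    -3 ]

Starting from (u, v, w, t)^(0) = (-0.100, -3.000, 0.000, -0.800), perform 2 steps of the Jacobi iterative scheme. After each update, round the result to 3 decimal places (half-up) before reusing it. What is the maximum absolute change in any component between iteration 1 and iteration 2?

Iteration 1:
  u = (-9 - (1)·-3.000 - (3)·0.000 - (2)·-0.800) / (9) = -0.489
  v = (-12 - (-4)·-0.100 - (1)·0.000 - (-1)·-0.800) / (8) = -1.650
  w = (5 - (-4)·-0.100 - (2)·-3.000 - (-1)·-0.800) / (-11) = -0.891
  t = (-3 - (2)·-0.100 - (-4)·-3.000 - (-1)·0.000) / (8) = -1.850
Iteration 2:
  u = (-9 - (1)·-1.650 - (3)·-0.891 - (2)·-1.850) / (9) = -0.109
  v = (-12 - (-4)·-0.489 - (1)·-0.891 - (-1)·-1.850) / (8) = -1.864
  w = (5 - (-4)·-0.489 - (2)·-1.650 - (-1)·-1.850) / (-11) = -0.409
  t = (-3 - (2)·-0.489 - (-4)·-1.650 - (-1)·-0.891) / (8) = -1.189
Change: (0.380, -0.214, 0.482, 0.661) → max |·| = 0.661

0.661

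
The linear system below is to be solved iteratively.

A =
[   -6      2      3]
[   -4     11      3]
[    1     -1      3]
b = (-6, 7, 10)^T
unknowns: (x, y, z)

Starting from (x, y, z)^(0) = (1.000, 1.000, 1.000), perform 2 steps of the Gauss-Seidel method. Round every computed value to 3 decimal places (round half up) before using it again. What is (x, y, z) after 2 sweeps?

Iteration 1:
  x = (-6 - (2)·1.000 - (3)·1.000) / (-6) = 1.833
  y = (7 - (-4)·1.833 - (3)·1.000) / (11) = 1.030
  z = (10 - (1)·1.833 - (-1)·1.030) / (3) = 3.066
Iteration 2:
  x = (-6 - (2)·1.030 - (3)·3.066) / (-6) = 2.876
  y = (7 - (-4)·2.876 - (3)·3.066) / (11) = 0.846
  z = (10 - (1)·2.876 - (-1)·0.846) / (3) = 2.657

(2.876, 0.846, 2.657)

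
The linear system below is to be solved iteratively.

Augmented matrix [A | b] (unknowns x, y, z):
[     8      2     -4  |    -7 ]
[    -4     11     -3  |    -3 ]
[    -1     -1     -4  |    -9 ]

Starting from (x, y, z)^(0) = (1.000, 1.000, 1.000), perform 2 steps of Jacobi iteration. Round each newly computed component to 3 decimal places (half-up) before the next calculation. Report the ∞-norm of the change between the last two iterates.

Iteration 1:
  x = (-7 - (2)·1.000 - (-4)·1.000) / (8) = -0.625
  y = (-3 - (-4)·1.000 - (-3)·1.000) / (11) = 0.364
  z = (-9 - (-1)·1.000 - (-1)·1.000) / (-4) = 1.750
Iteration 2:
  x = (-7 - (2)·0.364 - (-4)·1.750) / (8) = -0.091
  y = (-3 - (-4)·-0.625 - (-3)·1.750) / (11) = -0.023
  z = (-9 - (-1)·-0.625 - (-1)·0.364) / (-4) = 2.315
Change: (0.534, -0.387, 0.565) → max |·| = 0.565

0.565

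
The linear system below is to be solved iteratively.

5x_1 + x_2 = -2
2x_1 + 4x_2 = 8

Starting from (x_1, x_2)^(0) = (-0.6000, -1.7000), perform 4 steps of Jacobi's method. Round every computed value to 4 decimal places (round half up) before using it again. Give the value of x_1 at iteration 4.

Iteration 1:
  x_1 = (-2 - (1)·-1.7000) / (5) = -0.0600
  x_2 = (8 - (2)·-0.6000) / (4) = 2.3000
Iteration 2:
  x_1 = (-2 - (1)·2.3000) / (5) = -0.8600
  x_2 = (8 - (2)·-0.0600) / (4) = 2.0300
Iteration 3:
  x_1 = (-2 - (1)·2.0300) / (5) = -0.8060
  x_2 = (8 - (2)·-0.8600) / (4) = 2.4300
Iteration 4:
  x_1 = (-2 - (1)·2.4300) / (5) = -0.8860
  x_2 = (8 - (2)·-0.8060) / (4) = 2.4030

-0.8860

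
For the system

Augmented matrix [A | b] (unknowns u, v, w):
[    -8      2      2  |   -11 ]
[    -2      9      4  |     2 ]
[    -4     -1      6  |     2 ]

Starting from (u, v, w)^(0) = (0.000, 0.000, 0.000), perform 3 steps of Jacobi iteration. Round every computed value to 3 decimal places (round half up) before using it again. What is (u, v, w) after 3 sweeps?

Iteration 1:
  u = (-11 - (2)·0.000 - (2)·0.000) / (-8) = 1.375
  v = (2 - (-2)·0.000 - (4)·0.000) / (9) = 0.222
  w = (2 - (-4)·0.000 - (-1)·0.000) / (6) = 0.333
Iteration 2:
  u = (-11 - (2)·0.222 - (2)·0.333) / (-8) = 1.514
  v = (2 - (-2)·1.375 - (4)·0.333) / (9) = 0.380
  w = (2 - (-4)·1.375 - (-1)·0.222) / (6) = 1.287
Iteration 3:
  u = (-11 - (2)·0.380 - (2)·1.287) / (-8) = 1.792
  v = (2 - (-2)·1.514 - (4)·1.287) / (9) = -0.013
  w = (2 - (-4)·1.514 - (-1)·0.380) / (6) = 1.406

(1.792, -0.013, 1.406)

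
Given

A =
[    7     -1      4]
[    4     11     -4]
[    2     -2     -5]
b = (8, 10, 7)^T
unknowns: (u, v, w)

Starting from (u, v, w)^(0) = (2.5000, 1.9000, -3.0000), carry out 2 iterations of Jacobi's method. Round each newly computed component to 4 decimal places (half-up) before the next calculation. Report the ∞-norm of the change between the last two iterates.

Iteration 1:
  u = (8 - (-1)·1.9000 - (4)·-3.0000) / (7) = 3.1286
  v = (10 - (4)·2.5000 - (-4)·-3.0000) / (11) = -1.0909
  w = (7 - (2)·2.5000 - (-2)·1.9000) / (-5) = -1.1600
Iteration 2:
  u = (8 - (-1)·-1.0909 - (4)·-1.1600) / (7) = 1.6499
  v = (10 - (4)·3.1286 - (-4)·-1.1600) / (11) = -0.6504
  w = (7 - (2)·3.1286 - (-2)·-1.0909) / (-5) = 0.2878
Change: (-1.4787, 0.4405, 1.4478) → max |·| = 1.4787

1.4787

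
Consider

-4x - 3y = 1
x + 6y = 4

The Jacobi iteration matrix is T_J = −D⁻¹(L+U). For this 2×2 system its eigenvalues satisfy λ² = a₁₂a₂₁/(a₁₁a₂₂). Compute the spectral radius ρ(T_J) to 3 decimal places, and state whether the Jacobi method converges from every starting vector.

a₁₂a₂₁/(a₁₁a₂₂) = (-3)·(1) / ((-4)·(6)) = 0.125000
ρ = √|0.125000| = √0.125000 = 0.354
ρ < 1, so Jacobi converges

0.354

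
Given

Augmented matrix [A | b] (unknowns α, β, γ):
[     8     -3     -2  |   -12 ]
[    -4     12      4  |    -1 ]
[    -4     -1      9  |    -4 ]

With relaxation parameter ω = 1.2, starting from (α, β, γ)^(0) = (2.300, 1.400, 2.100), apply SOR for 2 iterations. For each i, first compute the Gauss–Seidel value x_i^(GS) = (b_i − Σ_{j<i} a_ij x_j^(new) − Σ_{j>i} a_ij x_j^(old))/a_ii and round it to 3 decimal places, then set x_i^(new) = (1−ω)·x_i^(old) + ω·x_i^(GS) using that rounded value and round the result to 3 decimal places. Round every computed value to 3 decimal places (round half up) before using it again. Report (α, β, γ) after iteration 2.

(-2.840, -0.230, -1.738)

Iteration 1:
  α: GS value = (-12 - (-3)·1.400 - (-2)·2.100) / (8) = -0.450;  α ← (1−ω)·2.300 + ω·-0.450 = -1.000
  β: GS value = (-1 - (-4)·-1.000 - (4)·2.100) / (12) = -1.117;  β ← (1−ω)·1.400 + ω·-1.117 = -1.620
  γ: GS value = (-4 - (-4)·-1.000 - (-1)·-1.620) / (9) = -1.069;  γ ← (1−ω)·2.100 + ω·-1.069 = -1.703
Iteration 2:
  α: GS value = (-12 - (-3)·-1.620 - (-2)·-1.703) / (8) = -2.533;  α ← (1−ω)·-1.000 + ω·-2.533 = -2.840
  β: GS value = (-1 - (-4)·-2.840 - (4)·-1.703) / (12) = -0.462;  β ← (1−ω)·-1.620 + ω·-0.462 = -0.230
  γ: GS value = (-4 - (-4)·-2.840 - (-1)·-0.230) / (9) = -1.732;  γ ← (1−ω)·-1.703 + ω·-1.732 = -1.738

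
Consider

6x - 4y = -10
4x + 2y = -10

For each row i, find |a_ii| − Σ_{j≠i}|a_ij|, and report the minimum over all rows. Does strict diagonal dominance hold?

row 1: |6| − (4) = 2
row 2: |2| − (4) = -2
minimum over rows = -2 → not strictly diagonally dominant

-2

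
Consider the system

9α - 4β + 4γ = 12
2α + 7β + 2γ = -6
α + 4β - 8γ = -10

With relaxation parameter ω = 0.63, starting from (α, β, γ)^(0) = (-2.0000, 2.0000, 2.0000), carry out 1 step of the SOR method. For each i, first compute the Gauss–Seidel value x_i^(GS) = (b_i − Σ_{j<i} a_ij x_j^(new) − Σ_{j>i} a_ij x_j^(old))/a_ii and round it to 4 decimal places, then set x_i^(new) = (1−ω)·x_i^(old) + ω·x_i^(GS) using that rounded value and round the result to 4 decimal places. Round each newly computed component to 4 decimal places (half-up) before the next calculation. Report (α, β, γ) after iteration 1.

Iteration 1:
  α: GS value = (12 - (-4)·2.0000 - (4)·2.0000) / (9) = 1.3333;  α ← (1−ω)·-2.0000 + ω·1.3333 = 0.1000
  β: GS value = (-6 - (2)·0.1000 - (2)·2.0000) / (7) = -1.4571;  β ← (1−ω)·2.0000 + ω·-1.4571 = -0.1780
  γ: GS value = (-10 - (1)·0.1000 - (4)·-0.1780) / (-8) = 1.1735;  γ ← (1−ω)·2.0000 + ω·1.1735 = 1.4793

(0.1000, -0.1780, 1.4793)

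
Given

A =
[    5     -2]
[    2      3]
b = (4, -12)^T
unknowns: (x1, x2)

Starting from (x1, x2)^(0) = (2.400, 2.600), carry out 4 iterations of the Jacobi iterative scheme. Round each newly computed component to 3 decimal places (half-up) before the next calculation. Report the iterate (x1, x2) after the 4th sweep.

(-0.416, -3.139)

Iteration 1:
  x1 = (4 - (-2)·2.600) / (5) = 1.840
  x2 = (-12 - (2)·2.400) / (3) = -5.600
Iteration 2:
  x1 = (4 - (-2)·-5.600) / (5) = -1.440
  x2 = (-12 - (2)·1.840) / (3) = -5.227
Iteration 3:
  x1 = (4 - (-2)·-5.227) / (5) = -1.291
  x2 = (-12 - (2)·-1.440) / (3) = -3.040
Iteration 4:
  x1 = (4 - (-2)·-3.040) / (5) = -0.416
  x2 = (-12 - (2)·-1.291) / (3) = -3.139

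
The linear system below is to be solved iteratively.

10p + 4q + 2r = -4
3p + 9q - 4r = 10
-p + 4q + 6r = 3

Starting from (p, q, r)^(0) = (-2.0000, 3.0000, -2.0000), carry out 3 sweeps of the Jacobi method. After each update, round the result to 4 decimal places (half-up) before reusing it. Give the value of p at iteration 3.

-0.6200

Iteration 1:
  p = (-4 - (4)·3.0000 - (2)·-2.0000) / (10) = -1.2000
  q = (10 - (3)·-2.0000 - (-4)·-2.0000) / (9) = 0.8889
  r = (3 - (-1)·-2.0000 - (4)·3.0000) / (6) = -1.8333
Iteration 2:
  p = (-4 - (4)·0.8889 - (2)·-1.8333) / (10) = -0.3889
  q = (10 - (3)·-1.2000 - (-4)·-1.8333) / (9) = 0.6963
  r = (3 - (-1)·-1.2000 - (4)·0.8889) / (6) = -0.2926
Iteration 3:
  p = (-4 - (4)·0.6963 - (2)·-0.2926) / (10) = -0.6200
  q = (10 - (3)·-0.3889 - (-4)·-0.2926) / (9) = 1.1107
  r = (3 - (-1)·-0.3889 - (4)·0.6963) / (6) = -0.0290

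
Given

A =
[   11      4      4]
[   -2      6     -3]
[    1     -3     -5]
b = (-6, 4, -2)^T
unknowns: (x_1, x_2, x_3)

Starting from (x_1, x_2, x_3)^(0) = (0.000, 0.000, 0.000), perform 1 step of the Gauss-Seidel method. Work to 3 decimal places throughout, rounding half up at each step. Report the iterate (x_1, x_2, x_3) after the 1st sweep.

Iteration 1:
  x_1 = (-6 - (4)·0.000 - (4)·0.000) / (11) = -0.545
  x_2 = (4 - (-2)·-0.545 - (-3)·0.000) / (6) = 0.485
  x_3 = (-2 - (1)·-0.545 - (-3)·0.485) / (-5) = 0.000

(-0.545, 0.485, 0.000)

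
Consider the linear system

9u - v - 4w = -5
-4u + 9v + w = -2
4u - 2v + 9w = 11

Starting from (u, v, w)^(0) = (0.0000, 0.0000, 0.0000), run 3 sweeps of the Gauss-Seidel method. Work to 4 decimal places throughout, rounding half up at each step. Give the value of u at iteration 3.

Iteration 1:
  u = (-5 - (-1)·0.0000 - (-4)·0.0000) / (9) = -0.5556
  v = (-2 - (-4)·-0.5556 - (1)·0.0000) / (9) = -0.4692
  w = (11 - (4)·-0.5556 - (-2)·-0.4692) / (9) = 1.3649
Iteration 2:
  u = (-5 - (-1)·-0.4692 - (-4)·1.3649) / (9) = -0.0011
  v = (-2 - (-4)·-0.0011 - (1)·1.3649) / (9) = -0.3744
  w = (11 - (4)·-0.0011 - (-2)·-0.3744) / (9) = 1.1395
Iteration 3:
  u = (-5 - (-1)·-0.3744 - (-4)·1.1395) / (9) = -0.0907
  v = (-2 - (-4)·-0.0907 - (1)·1.1395) / (9) = -0.3891
  w = (11 - (4)·-0.0907 - (-2)·-0.3891) / (9) = 1.1761

-0.0907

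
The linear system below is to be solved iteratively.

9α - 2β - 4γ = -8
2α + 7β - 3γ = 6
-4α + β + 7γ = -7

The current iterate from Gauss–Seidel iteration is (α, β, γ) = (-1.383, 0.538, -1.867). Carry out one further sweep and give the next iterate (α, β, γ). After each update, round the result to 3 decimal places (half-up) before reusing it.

(-1.599, 0.514, -1.987)

One sweep:
  α = (-8 - (-2)·0.538 - (-4)·-1.867) / (9) = -1.599
  β = (6 - (2)·-1.599 - (-3)·-1.867) / (7) = 0.514
  γ = (-7 - (-4)·-1.599 - (1)·0.514) / (7) = -1.987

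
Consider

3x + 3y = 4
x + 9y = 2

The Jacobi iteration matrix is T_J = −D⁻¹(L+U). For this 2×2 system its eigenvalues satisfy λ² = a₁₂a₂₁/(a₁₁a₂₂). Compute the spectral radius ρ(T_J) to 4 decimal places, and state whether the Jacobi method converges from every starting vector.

0.3333

a₁₂a₂₁/(a₁₁a₂₂) = (3)·(1) / ((3)·(9)) = 0.111111
ρ = √|0.111111| = √0.111111 = 0.3333
ρ < 1, so Jacobi converges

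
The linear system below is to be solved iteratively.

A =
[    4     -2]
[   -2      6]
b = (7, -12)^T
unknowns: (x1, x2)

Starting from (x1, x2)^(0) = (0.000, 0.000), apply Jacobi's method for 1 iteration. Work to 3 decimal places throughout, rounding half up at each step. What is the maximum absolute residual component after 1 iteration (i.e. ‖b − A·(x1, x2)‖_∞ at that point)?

4.000

Iteration 1:
  x1 = (7 - (-2)·0.000) / (4) = 1.750
  x2 = (-12 - (-2)·0.000) / (6) = -2.000
Residual b − A·x = (-4.000, 3.500); ∞-norm = 4.000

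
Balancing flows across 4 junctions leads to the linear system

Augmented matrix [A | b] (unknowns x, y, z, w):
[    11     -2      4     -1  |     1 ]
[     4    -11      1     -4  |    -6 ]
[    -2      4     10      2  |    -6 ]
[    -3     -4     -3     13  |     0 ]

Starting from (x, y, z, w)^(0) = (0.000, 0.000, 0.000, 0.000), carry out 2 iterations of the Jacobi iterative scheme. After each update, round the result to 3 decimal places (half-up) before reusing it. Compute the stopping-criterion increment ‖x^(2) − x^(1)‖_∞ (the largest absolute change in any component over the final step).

Iteration 1:
  x = (1 - (-2)·0.000 - (4)·0.000 - (-1)·0.000) / (11) = 0.091
  y = (-6 - (4)·0.000 - (1)·0.000 - (-4)·0.000) / (-11) = 0.545
  z = (-6 - (-2)·0.000 - (4)·0.000 - (2)·0.000) / (10) = -0.600
  w = (0 - (-3)·0.000 - (-4)·0.000 - (-3)·0.000) / (13) = 0.000
Iteration 2:
  x = (1 - (-2)·0.545 - (4)·-0.600 - (-1)·0.000) / (11) = 0.408
  y = (-6 - (4)·0.091 - (1)·-0.600 - (-4)·0.000) / (-11) = 0.524
  z = (-6 - (-2)·0.091 - (4)·0.545 - (2)·0.000) / (10) = -0.800
  w = (0 - (-3)·0.091 - (-4)·0.545 - (-3)·-0.600) / (13) = 0.050
Change: (0.317, -0.021, -0.200, 0.050) → max |·| = 0.317

0.317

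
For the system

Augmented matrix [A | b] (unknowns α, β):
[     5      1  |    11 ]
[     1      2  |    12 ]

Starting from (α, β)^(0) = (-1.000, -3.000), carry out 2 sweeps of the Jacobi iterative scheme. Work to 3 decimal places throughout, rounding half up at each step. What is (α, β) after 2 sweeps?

(0.900, 4.600)

Iteration 1:
  α = (11 - (1)·-3.000) / (5) = 2.800
  β = (12 - (1)·-1.000) / (2) = 6.500
Iteration 2:
  α = (11 - (1)·6.500) / (5) = 0.900
  β = (12 - (1)·2.800) / (2) = 4.600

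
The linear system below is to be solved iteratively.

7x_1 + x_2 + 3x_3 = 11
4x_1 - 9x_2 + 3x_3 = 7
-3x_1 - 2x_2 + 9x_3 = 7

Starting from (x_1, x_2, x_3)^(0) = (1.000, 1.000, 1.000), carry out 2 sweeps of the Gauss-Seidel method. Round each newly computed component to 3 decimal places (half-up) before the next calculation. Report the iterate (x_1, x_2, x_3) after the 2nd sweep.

Iteration 1:
  x_1 = (11 - (1)·1.000 - (3)·1.000) / (7) = 1.000
  x_2 = (7 - (4)·1.000 - (3)·1.000) / (-9) = 0.000
  x_3 = (7 - (-3)·1.000 - (-2)·0.000) / (9) = 1.111
Iteration 2:
  x_1 = (11 - (1)·0.000 - (3)·1.111) / (7) = 1.095
  x_2 = (7 - (4)·1.095 - (3)·1.111) / (-9) = 0.079
  x_3 = (7 - (-3)·1.095 - (-2)·0.079) / (9) = 1.160

(1.095, 0.079, 1.160)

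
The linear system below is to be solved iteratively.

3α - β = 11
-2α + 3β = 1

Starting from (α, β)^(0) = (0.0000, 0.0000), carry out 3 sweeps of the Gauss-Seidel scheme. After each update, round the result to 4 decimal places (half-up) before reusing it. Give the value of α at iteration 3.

Iteration 1:
  α = (11 - (-1)·0.0000) / (3) = 3.6667
  β = (1 - (-2)·3.6667) / (3) = 2.7778
Iteration 2:
  α = (11 - (-1)·2.7778) / (3) = 4.5926
  β = (1 - (-2)·4.5926) / (3) = 3.3951
Iteration 3:
  α = (11 - (-1)·3.3951) / (3) = 4.7984
  β = (1 - (-2)·4.7984) / (3) = 3.5323

4.7984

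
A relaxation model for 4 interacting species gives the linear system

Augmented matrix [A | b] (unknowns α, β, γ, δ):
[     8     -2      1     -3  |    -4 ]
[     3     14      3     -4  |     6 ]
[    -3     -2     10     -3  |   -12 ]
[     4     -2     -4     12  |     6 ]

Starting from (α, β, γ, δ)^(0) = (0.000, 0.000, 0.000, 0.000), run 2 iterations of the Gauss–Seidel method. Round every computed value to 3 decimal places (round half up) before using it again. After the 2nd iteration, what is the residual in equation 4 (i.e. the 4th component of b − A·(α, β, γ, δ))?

Iteration 1:
  α = (-4 - (-2)·0.000 - (1)·0.000 - (-3)·0.000) / (8) = -0.500
  β = (6 - (3)·-0.500 - (3)·0.000 - (-4)·0.000) / (14) = 0.536
  γ = (-12 - (-3)·-0.500 - (-2)·0.536 - (-3)·0.000) / (10) = -1.243
  δ = (6 - (4)·-0.500 - (-2)·0.536 - (-4)·-1.243) / (12) = 0.342
Iteration 2:
  α = (-4 - (-2)·0.536 - (1)·-1.243 - (-3)·0.342) / (8) = -0.082
  β = (6 - (3)·-0.082 - (3)·-1.243 - (-4)·0.342) / (14) = 0.810
  γ = (-12 - (-3)·-0.082 - (-2)·0.810 - (-3)·0.342) / (10) = -0.960
  δ = (6 - (4)·-0.082 - (-2)·0.810 - (-4)·-0.960) / (12) = 0.342
Residual b − A·x = (0.262, -0.846, 0.000, 0.004)

0.004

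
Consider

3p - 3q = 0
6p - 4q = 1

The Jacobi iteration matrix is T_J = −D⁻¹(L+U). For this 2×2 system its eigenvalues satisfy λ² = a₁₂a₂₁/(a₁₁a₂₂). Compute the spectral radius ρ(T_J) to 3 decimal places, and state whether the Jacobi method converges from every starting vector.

a₁₂a₂₁/(a₁₁a₂₂) = (-3)·(6) / ((3)·(-4)) = 1.500000
ρ = √|1.500000| = √1.500000 = 1.225
ρ > 1, so Jacobi diverges

1.225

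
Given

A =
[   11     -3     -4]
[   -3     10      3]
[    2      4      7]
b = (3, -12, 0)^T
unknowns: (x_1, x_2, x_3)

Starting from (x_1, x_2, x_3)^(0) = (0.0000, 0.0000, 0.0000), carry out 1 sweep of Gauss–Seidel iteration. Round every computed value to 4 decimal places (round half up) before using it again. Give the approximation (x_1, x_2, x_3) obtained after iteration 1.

Iteration 1:
  x_1 = (3 - (-3)·0.0000 - (-4)·0.0000) / (11) = 0.2727
  x_2 = (-12 - (-3)·0.2727 - (3)·0.0000) / (10) = -1.1182
  x_3 = (0 - (2)·0.2727 - (4)·-1.1182) / (7) = 0.5611

(0.2727, -1.1182, 0.5611)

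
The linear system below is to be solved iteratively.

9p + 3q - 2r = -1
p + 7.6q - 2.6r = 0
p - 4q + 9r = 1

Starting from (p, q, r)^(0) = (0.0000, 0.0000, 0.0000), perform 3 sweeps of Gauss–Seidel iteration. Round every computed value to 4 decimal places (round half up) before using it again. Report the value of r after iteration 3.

Iteration 1:
  p = (-1 - (3)·0.0000 - (-2)·0.0000) / (9) = -0.1111
  q = (0 - (1)·-0.1111 - (-2.6)·0.0000) / (7.6) = 0.0146
  r = (1 - (1)·-0.1111 - (-4)·0.0146) / (9) = 0.1299
Iteration 2:
  p = (-1 - (3)·0.0146 - (-2)·0.1299) / (9) = -0.0871
  q = (0 - (1)·-0.0871 - (-2.6)·0.1299) / (7.6) = 0.0559
  r = (1 - (1)·-0.0871 - (-4)·0.0559) / (9) = 0.1456
Iteration 3:
  p = (-1 - (3)·0.0559 - (-2)·0.1456) / (9) = -0.0974
  q = (0 - (1)·-0.0974 - (-2.6)·0.1456) / (7.6) = 0.0626
  r = (1 - (1)·-0.0974 - (-4)·0.0626) / (9) = 0.1498

0.1498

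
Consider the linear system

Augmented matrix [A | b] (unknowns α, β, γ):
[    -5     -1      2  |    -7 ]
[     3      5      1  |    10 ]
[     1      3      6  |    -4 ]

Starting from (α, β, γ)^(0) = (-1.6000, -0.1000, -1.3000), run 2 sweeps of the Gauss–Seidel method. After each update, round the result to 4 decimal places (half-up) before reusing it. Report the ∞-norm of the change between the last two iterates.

Iteration 1:
  α = (-7 - (-1)·-0.1000 - (2)·-1.3000) / (-5) = 0.9000
  β = (10 - (3)·0.9000 - (1)·-1.3000) / (5) = 1.7200
  γ = (-4 - (1)·0.9000 - (3)·1.7200) / (6) = -1.6767
Iteration 2:
  α = (-7 - (-1)·1.7200 - (2)·-1.6767) / (-5) = 0.3853
  β = (10 - (3)·0.3853 - (1)·-1.6767) / (5) = 2.1042
  γ = (-4 - (1)·0.3853 - (3)·2.1042) / (6) = -1.7830
Change: (-0.5147, 0.3842, -0.1063) → max |·| = 0.5147

0.5147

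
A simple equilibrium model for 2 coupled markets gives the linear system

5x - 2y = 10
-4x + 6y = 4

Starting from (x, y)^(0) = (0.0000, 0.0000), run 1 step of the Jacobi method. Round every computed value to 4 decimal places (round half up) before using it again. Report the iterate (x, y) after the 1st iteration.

Iteration 1:
  x = (10 - (-2)·0.0000) / (5) = 2.0000
  y = (4 - (-4)·0.0000) / (6) = 0.6667

(2.0000, 0.6667)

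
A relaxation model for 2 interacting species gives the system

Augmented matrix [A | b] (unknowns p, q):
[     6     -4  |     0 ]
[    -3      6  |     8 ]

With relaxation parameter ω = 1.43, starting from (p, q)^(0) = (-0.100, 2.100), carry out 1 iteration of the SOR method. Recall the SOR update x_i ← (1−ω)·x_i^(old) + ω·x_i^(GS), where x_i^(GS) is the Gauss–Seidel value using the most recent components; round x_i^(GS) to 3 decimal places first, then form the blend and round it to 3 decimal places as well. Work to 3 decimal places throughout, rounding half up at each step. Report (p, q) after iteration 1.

(2.045, 2.466)

Iteration 1:
  p: GS value = (0 - (-4)·2.100) / (6) = 1.400;  p ← (1−ω)·-0.100 + ω·1.400 = 2.045
  q: GS value = (8 - (-3)·2.045) / (6) = 2.356;  q ← (1−ω)·2.100 + ω·2.356 = 2.466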